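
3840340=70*54862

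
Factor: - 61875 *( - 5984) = 370260000=2^5*3^2*5^4 * 11^2* 17^1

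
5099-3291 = 1808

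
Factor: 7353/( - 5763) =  - 2451/1921 = - 3^1*17^( - 1 )*19^1*43^1*113^( - 1 ) 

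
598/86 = 299/43 = 6.95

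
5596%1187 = 848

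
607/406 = 607/406=1.50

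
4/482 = 2/241 = 0.01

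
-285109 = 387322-672431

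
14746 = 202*73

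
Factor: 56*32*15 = 26880= 2^8*3^1*5^1*7^1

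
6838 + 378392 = 385230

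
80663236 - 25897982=54765254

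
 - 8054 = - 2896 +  - 5158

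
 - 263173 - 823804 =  - 1086977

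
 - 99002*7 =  - 693014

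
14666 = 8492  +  6174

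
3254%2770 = 484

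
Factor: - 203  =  -7^1*29^1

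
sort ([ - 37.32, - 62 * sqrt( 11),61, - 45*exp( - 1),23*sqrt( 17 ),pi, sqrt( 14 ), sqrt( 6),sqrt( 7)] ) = [ - 62 * sqrt( 11)  ,-37.32, - 45 *exp( - 1),sqrt(6) , sqrt( 7 ), pi,sqrt(14),61,23*sqrt( 17) ]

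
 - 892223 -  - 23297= - 868926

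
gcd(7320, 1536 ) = 24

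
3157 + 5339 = 8496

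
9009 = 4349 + 4660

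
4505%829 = 360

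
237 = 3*79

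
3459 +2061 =5520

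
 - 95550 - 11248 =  - 106798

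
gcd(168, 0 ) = 168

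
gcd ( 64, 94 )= 2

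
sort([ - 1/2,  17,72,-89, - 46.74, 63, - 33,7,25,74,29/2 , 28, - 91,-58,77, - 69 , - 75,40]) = [-91 , - 89,  -  75,-69 , - 58, - 46.74, - 33 ,  -  1/2,7,29/2,  17 , 25,  28,  40,63,72,74,77]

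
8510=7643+867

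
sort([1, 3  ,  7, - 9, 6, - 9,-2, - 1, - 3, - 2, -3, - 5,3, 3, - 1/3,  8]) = [-9,  -  9, - 5,- 3 , - 3, - 2, - 2, - 1, - 1/3 , 1,3 , 3, 3 , 6,7, 8 ] 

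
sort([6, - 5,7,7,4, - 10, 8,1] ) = [ - 10,-5,1,4,6, 7,7 , 8]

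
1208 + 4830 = 6038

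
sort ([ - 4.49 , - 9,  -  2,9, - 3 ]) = [ - 9, - 4.49, -3, - 2, 9]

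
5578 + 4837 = 10415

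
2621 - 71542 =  - 68921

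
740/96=185/24=7.71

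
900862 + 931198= 1832060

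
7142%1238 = 952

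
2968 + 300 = 3268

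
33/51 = 11/17 = 0.65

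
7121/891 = 7121/891 = 7.99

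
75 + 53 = 128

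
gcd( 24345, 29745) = 45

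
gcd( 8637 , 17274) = 8637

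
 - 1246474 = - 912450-334024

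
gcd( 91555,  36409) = 1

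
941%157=156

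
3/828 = 1/276 = 0.00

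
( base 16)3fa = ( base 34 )tw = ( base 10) 1018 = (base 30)13S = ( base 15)47d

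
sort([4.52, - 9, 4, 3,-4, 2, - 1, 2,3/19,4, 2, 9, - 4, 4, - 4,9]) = [ - 9, - 4, - 4, - 4,- 1,3/19, 2, 2,2,3,  4,4,4, 4.52, 9, 9 ]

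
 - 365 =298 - 663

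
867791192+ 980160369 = 1847951561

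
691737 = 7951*87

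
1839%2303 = 1839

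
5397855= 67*80565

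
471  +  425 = 896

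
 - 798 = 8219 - 9017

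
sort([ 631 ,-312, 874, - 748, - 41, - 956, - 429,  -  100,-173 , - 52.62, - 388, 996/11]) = [  -  956 ,- 748,  -  429, - 388,-312,-173, - 100, - 52.62,  -  41 , 996/11,631,  874 ] 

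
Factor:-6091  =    -  6091^1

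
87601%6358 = 4947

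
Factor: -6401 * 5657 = - 36210457  =  -37^1*173^1*5657^1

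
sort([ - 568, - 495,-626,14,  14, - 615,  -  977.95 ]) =[-977.95, -626, - 615, - 568,  -  495, 14,14]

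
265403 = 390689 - 125286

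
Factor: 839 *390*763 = 249661230 = 2^1*3^1*5^1*7^1*13^1*109^1*839^1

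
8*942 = 7536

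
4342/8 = 2171/4 = 542.75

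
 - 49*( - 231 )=11319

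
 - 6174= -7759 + 1585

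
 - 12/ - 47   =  12/47  =  0.26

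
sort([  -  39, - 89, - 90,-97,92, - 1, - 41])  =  [ - 97, -90, -89, - 41 , - 39, - 1 , 92 ] 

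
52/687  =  52/687=0.08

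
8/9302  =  4/4651 = 0.00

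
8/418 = 4/209 = 0.02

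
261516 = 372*703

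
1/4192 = 1/4192 = 0.00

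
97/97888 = 97/97888 = 0.00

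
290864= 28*10388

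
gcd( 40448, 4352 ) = 256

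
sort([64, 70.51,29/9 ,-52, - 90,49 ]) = [ - 90, - 52,29/9,49,64, 70.51] 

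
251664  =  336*749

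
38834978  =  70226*553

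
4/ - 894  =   - 1  +  445/447  =  -0.00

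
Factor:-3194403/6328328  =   - 2^( - 3)*3^1*149^( - 1 )*5309^( - 1)*1064801^1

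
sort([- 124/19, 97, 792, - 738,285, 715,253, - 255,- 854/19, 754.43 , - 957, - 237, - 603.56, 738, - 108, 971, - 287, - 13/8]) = [ - 957, - 738,  -  603.56, - 287, - 255, - 237, - 108, - 854/19, - 124/19, - 13/8, 97,253, 285 , 715, 738, 754.43, 792, 971]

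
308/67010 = 154/33505 =0.00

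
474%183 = 108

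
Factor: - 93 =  - 3^1* 31^1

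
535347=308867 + 226480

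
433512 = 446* 972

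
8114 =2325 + 5789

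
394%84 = 58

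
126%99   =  27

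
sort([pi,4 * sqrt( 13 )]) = [pi, 4 * sqrt( 13)]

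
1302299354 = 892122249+410177105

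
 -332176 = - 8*41522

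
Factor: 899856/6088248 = 12498/84559 = 2^1*3^1*2083^1*84559^( -1)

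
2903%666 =239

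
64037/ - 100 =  - 64037/100 = - 640.37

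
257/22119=257/22119 = 0.01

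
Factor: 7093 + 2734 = 9827 = 31^1*317^1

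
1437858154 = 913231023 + 524627131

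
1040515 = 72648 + 967867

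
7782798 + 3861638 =11644436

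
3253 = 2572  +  681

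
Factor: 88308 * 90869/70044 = 668704971/5837 = 3^1*11^1*13^( - 1)*89^1 * 223^1*449^( - 1)*1021^1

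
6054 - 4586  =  1468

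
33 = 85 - 52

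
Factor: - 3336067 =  - 7^2 * 103^1*661^1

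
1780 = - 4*( - 445) 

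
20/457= 20/457 = 0.04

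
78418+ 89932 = 168350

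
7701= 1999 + 5702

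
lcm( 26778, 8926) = 26778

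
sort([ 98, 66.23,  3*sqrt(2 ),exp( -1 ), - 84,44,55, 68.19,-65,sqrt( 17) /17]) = [-84,-65, sqrt ( 17) /17, exp(  -  1),3*sqrt( 2 ) , 44, 55, 66.23, 68.19, 98 ]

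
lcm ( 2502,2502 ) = 2502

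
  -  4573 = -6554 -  - 1981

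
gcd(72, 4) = 4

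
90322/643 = 140 + 302/643= 140.47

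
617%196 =29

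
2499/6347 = 2499/6347=0.39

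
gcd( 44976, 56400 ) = 48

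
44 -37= 7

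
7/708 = 7/708 = 0.01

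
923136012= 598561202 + 324574810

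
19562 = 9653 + 9909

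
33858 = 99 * 342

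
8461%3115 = 2231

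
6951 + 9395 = 16346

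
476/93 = 5 + 11/93  =  5.12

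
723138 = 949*762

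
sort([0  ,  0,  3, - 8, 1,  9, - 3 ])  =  [  -  8, - 3,0,0, 1,3, 9]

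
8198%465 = 293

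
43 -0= 43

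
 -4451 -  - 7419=2968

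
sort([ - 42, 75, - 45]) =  [ - 45, - 42, 75]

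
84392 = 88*959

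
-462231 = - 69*6699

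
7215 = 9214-1999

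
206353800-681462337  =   - 475108537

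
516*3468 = 1789488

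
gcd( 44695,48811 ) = 7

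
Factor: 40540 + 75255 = 5^1*23159^1 = 115795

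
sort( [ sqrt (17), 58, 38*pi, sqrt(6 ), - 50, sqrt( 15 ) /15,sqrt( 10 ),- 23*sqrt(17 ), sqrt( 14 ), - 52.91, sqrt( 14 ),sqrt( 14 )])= [ - 23*sqrt( 17 ), - 52.91, - 50,sqrt( 15)/15,sqrt(6 ),sqrt( 10),  sqrt(14),sqrt( 14 ),sqrt(14), sqrt( 17),58,38*pi]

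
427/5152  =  61/736=0.08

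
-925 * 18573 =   -  17180025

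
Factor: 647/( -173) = - 173^(-1)*647^1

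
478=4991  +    -  4513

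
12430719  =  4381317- - 8049402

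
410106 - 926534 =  - 516428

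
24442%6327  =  5461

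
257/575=257/575 = 0.45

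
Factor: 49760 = 2^5*5^1*311^1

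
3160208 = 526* 6008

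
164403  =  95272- - 69131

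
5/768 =5/768 =0.01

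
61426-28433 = 32993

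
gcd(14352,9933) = 3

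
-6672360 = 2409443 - 9081803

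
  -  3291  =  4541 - 7832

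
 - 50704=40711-91415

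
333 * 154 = 51282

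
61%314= 61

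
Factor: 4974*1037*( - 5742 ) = - 2^2*3^3*11^1*17^1*29^1* 61^1*829^1 = -29617454196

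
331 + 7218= 7549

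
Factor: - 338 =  -2^1*13^2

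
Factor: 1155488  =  2^5*36109^1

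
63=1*63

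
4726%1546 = 88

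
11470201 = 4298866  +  7171335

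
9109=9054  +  55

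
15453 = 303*51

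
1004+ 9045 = 10049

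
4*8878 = 35512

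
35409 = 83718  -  48309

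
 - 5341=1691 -7032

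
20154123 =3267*6169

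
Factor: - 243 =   -  3^5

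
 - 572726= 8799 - 581525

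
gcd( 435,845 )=5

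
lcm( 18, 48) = 144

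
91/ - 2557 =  - 91/2557 = - 0.04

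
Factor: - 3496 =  - 2^3*19^1*23^1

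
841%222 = 175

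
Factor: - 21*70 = - 1470=- 2^1*3^1*5^1*7^2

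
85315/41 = 85315/41 = 2080.85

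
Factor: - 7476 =-2^2*3^1*7^1*89^1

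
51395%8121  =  2669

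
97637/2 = 97637/2 = 48818.50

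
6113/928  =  6113/928 = 6.59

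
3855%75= 30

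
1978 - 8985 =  - 7007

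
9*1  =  9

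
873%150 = 123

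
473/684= 473/684 = 0.69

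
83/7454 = 83/7454 = 0.01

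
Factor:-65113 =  - 19^1*23^1*149^1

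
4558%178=108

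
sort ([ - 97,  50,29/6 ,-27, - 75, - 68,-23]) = [-97, - 75 ,  -  68, - 27,-23,29/6, 50 ] 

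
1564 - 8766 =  - 7202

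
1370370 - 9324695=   -  7954325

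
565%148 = 121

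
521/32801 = 521/32801 = 0.02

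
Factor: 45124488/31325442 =7520748/5220907 =2^2 * 3^1*263^1*2383^1 * 5220907^(  -  1 )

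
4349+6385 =10734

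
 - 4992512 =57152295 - 62144807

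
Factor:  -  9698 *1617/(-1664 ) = 603141/64 = 2^( - 6 )*3^1 *7^2*11^1 * 373^1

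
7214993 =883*8171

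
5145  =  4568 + 577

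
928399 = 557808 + 370591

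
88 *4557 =401016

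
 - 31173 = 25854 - 57027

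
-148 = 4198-4346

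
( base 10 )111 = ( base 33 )3C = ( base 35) 36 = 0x6F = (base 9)133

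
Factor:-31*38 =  - 1178 =- 2^1 * 19^1*31^1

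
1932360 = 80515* 24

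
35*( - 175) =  - 6125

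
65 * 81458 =5294770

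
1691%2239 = 1691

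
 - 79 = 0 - 79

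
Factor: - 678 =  - 2^1*3^1*113^1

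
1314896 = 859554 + 455342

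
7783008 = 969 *8032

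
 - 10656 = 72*( - 148)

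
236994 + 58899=295893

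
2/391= 2/391= 0.01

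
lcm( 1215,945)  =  8505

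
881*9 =7929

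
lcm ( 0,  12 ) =0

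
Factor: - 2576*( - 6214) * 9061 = 2^5* 7^1 * 13^2*17^1*23^1*41^1*239^1 = 145041819104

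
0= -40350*0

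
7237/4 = 1809+1/4 = 1809.25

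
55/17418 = 55/17418  =  0.00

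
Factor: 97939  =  37^1*2647^1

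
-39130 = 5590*(  -  7 ) 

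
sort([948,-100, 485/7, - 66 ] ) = [ - 100, - 66,485/7,948 ]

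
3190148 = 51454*62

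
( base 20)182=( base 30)im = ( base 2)1000110010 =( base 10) 562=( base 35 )G2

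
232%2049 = 232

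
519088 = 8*64886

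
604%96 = 28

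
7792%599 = 5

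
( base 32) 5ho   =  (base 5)140223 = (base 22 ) bgc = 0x1638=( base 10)5688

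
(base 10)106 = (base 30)3g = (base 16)6A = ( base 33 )37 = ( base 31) 3D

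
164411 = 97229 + 67182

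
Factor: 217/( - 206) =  - 2^(-1) * 7^1*31^1*103^( - 1)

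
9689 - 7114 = 2575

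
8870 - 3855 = 5015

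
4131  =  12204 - 8073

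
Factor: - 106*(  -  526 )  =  55756 = 2^2*53^1*263^1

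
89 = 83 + 6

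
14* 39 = 546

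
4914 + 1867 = 6781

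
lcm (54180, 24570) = 2113020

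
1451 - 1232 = 219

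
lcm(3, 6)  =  6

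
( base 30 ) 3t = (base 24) 4N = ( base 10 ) 119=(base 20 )5j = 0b1110111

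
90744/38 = 2388 = 2388.00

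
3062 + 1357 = 4419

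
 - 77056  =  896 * (-86) 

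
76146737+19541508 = 95688245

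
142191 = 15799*9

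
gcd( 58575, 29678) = 781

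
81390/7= 11627  +  1/7= 11627.14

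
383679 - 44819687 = - 44436008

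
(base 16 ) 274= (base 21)18j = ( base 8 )1164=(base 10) 628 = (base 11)521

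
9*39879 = 358911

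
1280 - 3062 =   -  1782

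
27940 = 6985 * 4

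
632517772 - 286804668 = 345713104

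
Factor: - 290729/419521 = -307^1*443^ ( - 1) = - 307/443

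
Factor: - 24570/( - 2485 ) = 702/71 = 2^1 * 3^3*13^1*71^( - 1 ) 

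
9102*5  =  45510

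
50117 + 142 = 50259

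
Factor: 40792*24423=2^3*3^1*7^1*1163^1*5099^1 = 996263016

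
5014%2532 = 2482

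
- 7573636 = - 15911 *476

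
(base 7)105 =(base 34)1K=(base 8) 66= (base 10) 54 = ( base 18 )30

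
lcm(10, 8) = 40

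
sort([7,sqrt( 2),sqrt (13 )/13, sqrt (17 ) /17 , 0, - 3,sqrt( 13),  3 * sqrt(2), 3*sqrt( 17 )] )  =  [ - 3,0,sqrt (17)/17,  sqrt( 13) /13 , sqrt(2),sqrt(13),  3 * sqrt( 2 ),7,3*sqrt (17 ) ]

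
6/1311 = 2/437  =  0.00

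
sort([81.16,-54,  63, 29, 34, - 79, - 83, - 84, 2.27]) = [  -  84, - 83, - 79, - 54, 2.27,29, 34, 63, 81.16]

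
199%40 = 39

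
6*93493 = 560958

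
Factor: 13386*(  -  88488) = -2^4*3^3*23^1*97^1*1229^1 = - 1184500368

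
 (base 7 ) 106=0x37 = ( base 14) 3d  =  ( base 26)23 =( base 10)55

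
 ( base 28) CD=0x15D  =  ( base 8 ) 535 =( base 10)349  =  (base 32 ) AT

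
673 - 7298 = -6625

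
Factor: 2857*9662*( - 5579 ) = -2^1*7^1*797^1*2857^1*4831^1 = - 154004579386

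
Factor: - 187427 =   -  23^1*29^1*281^1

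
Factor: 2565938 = 2^1*1282969^1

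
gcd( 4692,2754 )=102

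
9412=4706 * 2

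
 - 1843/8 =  - 231+5/8= - 230.38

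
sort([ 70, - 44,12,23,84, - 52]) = [ - 52, - 44, 12, 23, 70, 84 ] 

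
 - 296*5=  - 1480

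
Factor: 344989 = 43^1*71^1 * 113^1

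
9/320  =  9/320 =0.03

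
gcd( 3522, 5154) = 6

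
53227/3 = 17742 + 1/3 = 17742.33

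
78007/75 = 78007/75  =  1040.09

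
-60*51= - 3060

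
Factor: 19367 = 107^1*181^1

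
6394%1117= 809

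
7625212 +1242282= 8867494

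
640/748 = 160/187 = 0.86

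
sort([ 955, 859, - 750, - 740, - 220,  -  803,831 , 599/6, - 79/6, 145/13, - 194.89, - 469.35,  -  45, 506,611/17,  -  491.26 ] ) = [  -  803, - 750, - 740, -491.26,-469.35,  -  220,-194.89, - 45, -79/6,  145/13, 611/17,599/6, 506,831,859,  955]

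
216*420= 90720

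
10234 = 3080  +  7154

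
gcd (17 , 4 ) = 1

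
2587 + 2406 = 4993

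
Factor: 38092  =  2^2*89^1*107^1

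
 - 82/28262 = -41/14131 = -0.00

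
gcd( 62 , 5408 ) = 2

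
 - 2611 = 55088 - 57699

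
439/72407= 439/72407=0.01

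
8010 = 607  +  7403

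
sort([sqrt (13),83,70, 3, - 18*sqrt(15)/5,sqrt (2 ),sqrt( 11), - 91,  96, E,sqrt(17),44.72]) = [ -91, - 18*sqrt( 15)/5, sqrt( 2),E,3,  sqrt(11),sqrt( 13),  sqrt( 17 ), 44.72, 70,83,96]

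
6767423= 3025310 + 3742113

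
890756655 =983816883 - 93060228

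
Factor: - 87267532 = -2^2*11^1*19^1*47^1*2221^1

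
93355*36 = 3360780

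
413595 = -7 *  (-59085) 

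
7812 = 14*558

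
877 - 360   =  517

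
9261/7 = 1323 = 1323.00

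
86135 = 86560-425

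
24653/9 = 24653/9 =2739.22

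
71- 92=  - 21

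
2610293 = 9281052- 6670759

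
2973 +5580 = 8553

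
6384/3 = 2128 = 2128.00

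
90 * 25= 2250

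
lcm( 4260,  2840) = 8520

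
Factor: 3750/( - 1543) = -2^1*3^1*5^4*1543^(-1)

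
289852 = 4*72463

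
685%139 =129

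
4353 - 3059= 1294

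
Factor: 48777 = 3^1 * 71^1*229^1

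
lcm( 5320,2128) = 10640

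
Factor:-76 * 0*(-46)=0 = 0^1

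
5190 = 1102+4088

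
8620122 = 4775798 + 3844324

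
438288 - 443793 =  - 5505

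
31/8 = 3 + 7/8=   3.88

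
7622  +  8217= 15839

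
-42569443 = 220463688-263033131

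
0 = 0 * 4213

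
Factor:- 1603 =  - 7^1*229^1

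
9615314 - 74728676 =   -  65113362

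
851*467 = 397417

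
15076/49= 15076/49 = 307.67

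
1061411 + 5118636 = 6180047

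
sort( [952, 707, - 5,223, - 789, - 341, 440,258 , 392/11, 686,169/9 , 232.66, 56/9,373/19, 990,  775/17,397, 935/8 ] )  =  [  -  789,-341 , - 5,56/9,169/9, 373/19,392/11, 775/17, 935/8 , 223,  232.66,258,  397 , 440, 686,707,952,990 ] 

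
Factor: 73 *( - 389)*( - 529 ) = 15022013 = 23^2*73^1*389^1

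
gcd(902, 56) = 2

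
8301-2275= 6026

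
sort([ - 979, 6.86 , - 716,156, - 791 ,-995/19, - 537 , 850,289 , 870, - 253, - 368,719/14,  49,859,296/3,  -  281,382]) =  [- 979 ,  -  791,  -  716, -537 , - 368, - 281, - 253 , - 995/19,6.86,49, 719/14,296/3, 156, 289, 382,850,859,  870] 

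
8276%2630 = 386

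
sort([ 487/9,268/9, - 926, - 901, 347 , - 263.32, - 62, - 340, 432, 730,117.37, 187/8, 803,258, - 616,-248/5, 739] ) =[ - 926, - 901, - 616, - 340, - 263.32, - 62, - 248/5,187/8, 268/9,487/9, 117.37, 258, 347 , 432, 730, 739, 803]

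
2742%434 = 138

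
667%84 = 79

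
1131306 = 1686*671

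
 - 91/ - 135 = 91/135= 0.67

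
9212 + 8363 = 17575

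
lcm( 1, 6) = 6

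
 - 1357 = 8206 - 9563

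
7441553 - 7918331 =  - 476778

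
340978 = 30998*11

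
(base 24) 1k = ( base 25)1J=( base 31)1d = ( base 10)44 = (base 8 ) 54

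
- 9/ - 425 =9/425 = 0.02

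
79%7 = 2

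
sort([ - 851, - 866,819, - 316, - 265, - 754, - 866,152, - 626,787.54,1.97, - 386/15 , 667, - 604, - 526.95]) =[ - 866, - 866, - 851,-754 ,  -  626, - 604, - 526.95, - 316  ,- 265,  -  386/15,1.97,152,667,787.54, 819]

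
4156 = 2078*2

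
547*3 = 1641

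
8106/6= 1351   =  1351.00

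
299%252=47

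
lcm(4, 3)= 12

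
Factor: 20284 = 2^2*11^1*461^1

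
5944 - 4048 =1896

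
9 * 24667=222003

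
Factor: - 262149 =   -  3^1*87383^1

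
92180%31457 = 29266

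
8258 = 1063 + 7195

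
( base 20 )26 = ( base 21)24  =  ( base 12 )3A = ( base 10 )46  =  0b101110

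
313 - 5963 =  - 5650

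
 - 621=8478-9099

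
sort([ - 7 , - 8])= [- 8, - 7 ] 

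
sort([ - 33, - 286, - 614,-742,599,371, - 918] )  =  [  -  918, - 742,-614 , - 286, - 33,371, 599 ]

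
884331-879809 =4522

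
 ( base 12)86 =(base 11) 93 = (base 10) 102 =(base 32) 36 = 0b1100110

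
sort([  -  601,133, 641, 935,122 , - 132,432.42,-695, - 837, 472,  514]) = [- 837, - 695,-601, - 132, 122, 133,432.42, 472, 514, 641, 935]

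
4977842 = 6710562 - 1732720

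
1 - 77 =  - 76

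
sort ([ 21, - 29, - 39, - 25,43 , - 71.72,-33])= [ - 71.72, - 39,-33, - 29,-25, 21,  43] 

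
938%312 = 2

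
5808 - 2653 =3155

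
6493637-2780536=3713101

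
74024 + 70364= 144388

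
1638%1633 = 5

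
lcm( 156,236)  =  9204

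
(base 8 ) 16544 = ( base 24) d1c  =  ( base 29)8rd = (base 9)11280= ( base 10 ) 7524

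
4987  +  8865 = 13852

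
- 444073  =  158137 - 602210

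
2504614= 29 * 86366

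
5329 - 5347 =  - 18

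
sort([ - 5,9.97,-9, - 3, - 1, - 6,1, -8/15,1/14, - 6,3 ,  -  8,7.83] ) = [-9 , - 8, -6 , - 6, - 5, - 3,- 1, - 8/15, 1/14,1,  3,7.83 , 9.97 ]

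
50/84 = 25/42 = 0.60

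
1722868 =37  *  46564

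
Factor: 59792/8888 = 74/11 = 2^1 * 11^( - 1) * 37^1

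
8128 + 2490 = 10618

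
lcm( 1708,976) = 6832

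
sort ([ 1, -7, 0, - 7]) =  [ - 7, - 7, 0,1] 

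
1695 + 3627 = 5322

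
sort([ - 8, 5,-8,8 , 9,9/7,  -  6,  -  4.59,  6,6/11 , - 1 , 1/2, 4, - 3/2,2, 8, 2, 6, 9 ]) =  [ - 8, - 8,-6,  -  4.59,-3/2, - 1, 1/2,6/11,9/7,2, 2, 4,5, 6, 6, 8,8,9, 9 ] 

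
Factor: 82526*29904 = 2^5*3^1*7^1*89^1 * 41263^1 = 2467857504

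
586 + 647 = 1233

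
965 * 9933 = 9585345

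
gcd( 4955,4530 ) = 5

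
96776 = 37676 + 59100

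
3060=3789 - 729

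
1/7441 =1/7441 = 0.00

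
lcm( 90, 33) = 990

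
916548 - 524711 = 391837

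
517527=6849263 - 6331736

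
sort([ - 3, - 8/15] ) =[ - 3 , - 8/15] 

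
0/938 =0= 0.00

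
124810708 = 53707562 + 71103146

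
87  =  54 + 33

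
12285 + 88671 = 100956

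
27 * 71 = 1917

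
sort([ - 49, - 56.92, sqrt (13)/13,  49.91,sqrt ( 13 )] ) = [ -56.92 ,  -  49,sqrt(13 ) /13,sqrt( 13 ),49.91]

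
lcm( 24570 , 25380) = 2309580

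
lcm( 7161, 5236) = 486948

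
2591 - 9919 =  - 7328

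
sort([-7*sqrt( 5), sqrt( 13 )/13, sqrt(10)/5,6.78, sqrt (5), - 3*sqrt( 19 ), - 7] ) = [ - 7*sqrt( 5), - 3 * sqrt(19), - 7,sqrt( 13 )/13,sqrt(10)/5,sqrt( 5), 6.78] 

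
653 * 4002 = 2613306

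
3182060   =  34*93590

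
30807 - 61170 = -30363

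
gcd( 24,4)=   4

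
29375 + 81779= 111154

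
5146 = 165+4981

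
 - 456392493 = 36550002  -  492942495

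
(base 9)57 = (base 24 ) 24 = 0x34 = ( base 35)1h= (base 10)52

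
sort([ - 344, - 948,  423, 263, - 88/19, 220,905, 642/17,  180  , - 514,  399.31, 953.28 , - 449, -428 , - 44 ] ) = [ - 948,  -  514, - 449, - 428, - 344, - 44, - 88/19, 642/17, 180, 220, 263, 399.31, 423,905 , 953.28]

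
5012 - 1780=3232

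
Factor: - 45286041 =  - 3^1*127^1 * 118861^1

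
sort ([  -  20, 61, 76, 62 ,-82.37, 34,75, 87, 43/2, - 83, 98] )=[- 83, -82.37, -20, 43/2,34, 61,62,  75, 76,87, 98 ] 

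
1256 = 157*8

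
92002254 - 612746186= - 520743932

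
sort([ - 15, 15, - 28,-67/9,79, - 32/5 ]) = [ - 28, - 15 ,-67/9, - 32/5, 15, 79 ] 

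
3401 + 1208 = 4609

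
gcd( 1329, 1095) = 3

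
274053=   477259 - 203206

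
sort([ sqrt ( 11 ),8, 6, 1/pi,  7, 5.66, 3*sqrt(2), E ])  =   [ 1/pi,  E,  sqrt( 11), 3 * sqrt(2),5.66, 6, 7,8 ]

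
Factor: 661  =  661^1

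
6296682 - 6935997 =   -  639315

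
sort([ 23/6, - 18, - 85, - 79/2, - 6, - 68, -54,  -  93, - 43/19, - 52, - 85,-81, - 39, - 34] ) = [ - 93, - 85,-85, - 81,  -  68, - 54 , - 52, - 79/2, - 39, - 34, - 18, - 6, - 43/19, 23/6 ]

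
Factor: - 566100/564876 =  - 5^2  *  13^( - 1)*37^1*71^( - 1 )  =  -925/923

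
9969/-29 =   -  9969/29 = - 343.76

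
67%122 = 67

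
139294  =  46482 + 92812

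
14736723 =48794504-34057781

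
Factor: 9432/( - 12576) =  - 2^ ( -2)*3^1 = - 3/4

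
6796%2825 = 1146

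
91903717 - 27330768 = 64572949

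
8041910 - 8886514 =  -844604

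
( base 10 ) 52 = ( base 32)1k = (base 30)1m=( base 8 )64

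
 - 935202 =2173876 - 3109078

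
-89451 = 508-89959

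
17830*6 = 106980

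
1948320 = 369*5280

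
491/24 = 491/24 = 20.46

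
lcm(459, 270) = 4590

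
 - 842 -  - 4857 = 4015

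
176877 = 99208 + 77669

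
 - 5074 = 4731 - 9805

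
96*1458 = 139968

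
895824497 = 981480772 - 85656275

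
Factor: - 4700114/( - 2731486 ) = 157^(-1 ) *8699^ ( - 1)*2350057^1=2350057/1365743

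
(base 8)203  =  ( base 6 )335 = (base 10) 131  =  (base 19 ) 6H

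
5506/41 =5506/41 = 134.29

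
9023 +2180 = 11203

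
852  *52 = 44304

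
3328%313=198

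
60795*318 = 19332810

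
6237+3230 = 9467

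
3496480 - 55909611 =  - 52413131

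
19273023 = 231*83433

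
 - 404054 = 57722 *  ( - 7)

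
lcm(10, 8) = 40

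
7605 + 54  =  7659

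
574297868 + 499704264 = 1074002132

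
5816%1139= 121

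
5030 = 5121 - 91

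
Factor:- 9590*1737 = -2^1*3^2*5^1*7^1*137^1*193^1  =  -16657830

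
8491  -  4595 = 3896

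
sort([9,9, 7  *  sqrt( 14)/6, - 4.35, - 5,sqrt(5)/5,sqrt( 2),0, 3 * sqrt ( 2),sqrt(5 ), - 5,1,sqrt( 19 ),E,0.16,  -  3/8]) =[ - 5, - 5, -4.35,-3/8,0, 0.16,sqrt( 5) /5,1,sqrt( 2), sqrt(5 ),  E,3 *sqrt(2),sqrt(19), 7*sqrt ( 14)/6,9,9]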